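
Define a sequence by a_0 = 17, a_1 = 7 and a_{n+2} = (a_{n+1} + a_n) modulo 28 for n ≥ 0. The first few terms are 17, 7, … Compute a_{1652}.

20

Computing terms: a_0 = 17, a_1 = 7, a_2 = 24, a_3 = 3, a_4 = 27, a_5 = 2, a_6 = 1, a_7 = 3, a_8 = 4, a_9 = 7, a_{10} = 11, a_{11} = 18, a_{12} = 1, a_{13} = 19, a_{14} = 20, a_{15} = 11, a_{16} = 3, a_{17} = 14, a_{18} = 17, a_{19} = 3, a_{20} = 20, a_{21} = 23, a_{22} = 15, a_{23} = 10, a_{24} = 25, a_{25} = 7, a_{26} = 4, a_{27} = 11, a_{28} = 15, a_{29} = 26, a_{30} = 13, a_{31} = 11, a_{32} = 24, a_{33} = 7, a_{34} = 3, a_{35} = 10, a_{36} = 13, a_{37} = 23, a_{38} = 8, a_{39} = 3, a_{40} = 11, a_{41} = 14, a_{42} = 25, a_{43} = 11, a_{44} = 8, a_{45} = 19, a_{46} = 27, a_{47} = 18, a_{48} = 17, a_{49} = 7.
Since (a_{48}, a_{49}) = (a_0, a_1) = (17, 7) (two consecutive terms determine the rest), the sequence is periodic with period 48.
(1652 - 0) mod 48 = 20, so a_{1652} = a_{20} = 20.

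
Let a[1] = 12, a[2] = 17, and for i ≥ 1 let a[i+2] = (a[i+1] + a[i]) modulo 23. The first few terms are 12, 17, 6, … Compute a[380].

We have a[1] = 12, a[2] = 17, a[3] = 6, a[4] = 0, a[5] = 6, a[6] = 6, a[7] = 12, a[8] = 18, a[9] = 7, a[10] = 2, a[11] = 9, a[12] = 11, a[13] = 20, a[14] = 8, a[15] = 5, a[16] = 13, a[17] = 18, a[18] = 8, a[19] = 3, a[20] = 11, a[21] = 14, a[22] = 2, a[23] = 16, a[24] = 18, a[25] = 11, a[26] = 6, a[27] = 17, a[28] = 0, a[29] = 17, a[30] = 17, a[31] = 11, a[32] = 5, a[33] = 16, a[34] = 21, a[35] = 14, a[36] = 12, a[37] = 3, a[38] = 15, a[39] = 18, a[40] = 10, a[41] = 5, a[42] = 15, a[43] = 20, a[44] = 12, a[45] = 9, a[46] = 21, a[47] = 7, a[48] = 5, a[49] = 12, a[50] = 17.
The sequence repeats with period 48.
(380 - 1) mod 48 = 43, so a[380] = a[44] = 12.

12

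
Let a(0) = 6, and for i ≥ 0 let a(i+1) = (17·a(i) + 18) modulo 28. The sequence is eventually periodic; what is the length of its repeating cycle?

6

a(0) = 6,  a(1) = 8,  a(2) = 14,  a(3) = 4,  a(4) = 2,  a(5) = 24,  a(6) = 6.
Since a(6) = a(0) = 6, the sequence is periodic with period 6.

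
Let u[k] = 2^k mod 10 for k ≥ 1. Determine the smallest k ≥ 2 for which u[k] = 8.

3

Listing terms: u[1] = 2,  u[2] = 4,  u[3] = 8,  u[4] = 6,  u[5] = 2.
The sequence repeats with period 4.
The value 8 first appears (with k ≥ 2) at u[3].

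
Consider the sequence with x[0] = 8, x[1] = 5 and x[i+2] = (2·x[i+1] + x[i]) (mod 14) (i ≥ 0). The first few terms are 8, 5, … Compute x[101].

Listing terms: x[0] = 8; x[1] = 5; x[2] = 4; x[3] = 13; x[4] = 2; x[5] = 3; x[6] = 8; x[7] = 5.
The sequence repeats with period 6.
So x[101] = x[0 + ((101-0) mod 6)] = x[5] = 3.

3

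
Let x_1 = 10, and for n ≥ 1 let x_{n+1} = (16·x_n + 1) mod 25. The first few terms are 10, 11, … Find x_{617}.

x_1 = 10,  x_2 = 11,  x_3 = 2,  x_4 = 8,  x_5 = 4,  x_6 = 15,  x_7 = 16,  x_8 = 7,  x_9 = 13,  x_{10} = 9,  x_{11} = 20,  x_{12} = 21,  x_{13} = 12,  x_{14} = 18,  x_{15} = 14,  x_{16} = 0,  x_{17} = 1,  x_{18} = 17,  x_{19} = 23,  x_{20} = 19,  x_{21} = 5,  x_{22} = 6,  x_{23} = 22,  x_{24} = 3,  x_{25} = 24,  x_{26} = 10.
Since x_{26} = x_1 = 10, the sequence is periodic with period 25.
So x_{617} = x_{1 + ((617-1) mod 25)} = x_{17} = 1.

1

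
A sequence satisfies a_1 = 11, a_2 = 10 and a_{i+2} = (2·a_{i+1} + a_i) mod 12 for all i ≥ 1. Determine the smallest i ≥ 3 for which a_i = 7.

3

Computing terms: a_1 = 11; a_2 = 10; a_3 = 7; a_4 = 0; a_5 = 7; a_6 = 2; a_7 = 11; a_8 = 0; a_9 = 11; a_{10} = 10.
Since (a_9, a_{10}) = (a_1, a_2) = (11, 10) (two consecutive terms determine the rest), the sequence is periodic with period 8.
The value 7 first appears (with i ≥ 3) at a_3.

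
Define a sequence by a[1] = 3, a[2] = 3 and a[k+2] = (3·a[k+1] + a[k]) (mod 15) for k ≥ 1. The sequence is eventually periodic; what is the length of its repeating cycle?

We have a[1] = 3,  a[2] = 3,  a[3] = 12,  a[4] = 9,  a[5] = 9,  a[6] = 6,  a[7] = 12,  a[8] = 12,  a[9] = 3,  a[10] = 6,  a[11] = 6,  a[12] = 9,  a[13] = 3,  a[14] = 3.
Since (a[13], a[14]) = (a[1], a[2]) = (3, 3) (two consecutive terms determine the rest), the sequence is periodic with period 12.

12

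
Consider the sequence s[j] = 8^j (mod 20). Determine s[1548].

Computing terms: s[1] = 8,  s[2] = 4,  s[3] = 12,  s[4] = 16,  s[5] = 8.
Since s[5] = s[1] = 8, the sequence is periodic with period 4.
(1548 - 1) mod 4 = 3, so s[1548] = s[4] = 16.

16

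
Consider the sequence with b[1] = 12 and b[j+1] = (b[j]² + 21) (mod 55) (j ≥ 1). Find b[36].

11

Listing terms: b[1] = 12, b[2] = 0, b[3] = 21, b[4] = 22, b[5] = 10, b[6] = 11, b[7] = 32, b[8] = 0.
Since b[8] = b[2] = 0, the sequence is eventually periodic: after a pre-period of length 1 it cycles with period 6.
For j ≥ 2, b[j] depends only on (j - 2) mod 6. (36 - 2) mod 6 = 4, so b[36] = b[6] = 11.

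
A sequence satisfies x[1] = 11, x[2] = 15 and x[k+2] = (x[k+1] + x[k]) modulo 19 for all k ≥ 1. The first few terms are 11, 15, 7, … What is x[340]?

16

Listing terms: x[1] = 11,  x[2] = 15,  x[3] = 7,  x[4] = 3,  x[5] = 10,  x[6] = 13,  x[7] = 4,  x[8] = 17,  x[9] = 2,  x[10] = 0,  x[11] = 2,  x[12] = 2,  x[13] = 4,  x[14] = 6,  x[15] = 10,  x[16] = 16,  x[17] = 7,  x[18] = 4,  x[19] = 11,  x[20] = 15.
Since (x[19], x[20]) = (x[1], x[2]) = (11, 15) (two consecutive terms determine the rest), the sequence is periodic with period 18.
So x[340] = x[1 + ((340-1) mod 18)] = x[16] = 16.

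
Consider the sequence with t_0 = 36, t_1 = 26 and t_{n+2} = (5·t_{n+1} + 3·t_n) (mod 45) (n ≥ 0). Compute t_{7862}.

22

We have t_0 = 36,  t_1 = 26,  t_2 = 13,  t_3 = 8,  t_4 = 34,  t_5 = 14,  t_6 = 37,  t_7 = 2,  t_8 = 31,  t_9 = 26,  t_{10} = 43,  t_{11} = 23,  t_{12} = 19,  t_{13} = 29,  t_{14} = 22,  t_{15} = 17,  t_{16} = 16,  t_{17} = 41,  t_{18} = 28,  t_{19} = 38,  t_{20} = 4,  t_{21} = 44,  t_{22} = 7,  t_{23} = 32,  t_{24} = 1,  t_{25} = 11,  t_{26} = 13,  t_{27} = 8.
Since (t_{26}, t_{27}) = (t_2, t_3) = (13, 8) (two consecutive terms determine the rest), the sequence is eventually periodic: after a pre-period of length 2 it cycles with period 24.
For n ≥ 2, t_n depends only on (n - 2) mod 24. (7862 - 2) mod 24 = 12, so t_{7862} = t_{14} = 22.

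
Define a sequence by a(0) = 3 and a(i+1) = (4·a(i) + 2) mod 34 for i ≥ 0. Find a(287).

We have a(0) = 3, a(1) = 14, a(2) = 24, a(3) = 30, a(4) = 20, a(5) = 14.
Since a(5) = a(1) = 14, the sequence is eventually periodic: after a pre-period of length 1 it cycles with period 4.
For i ≥ 1, a(i) depends only on (i - 1) mod 4. (287 - 1) mod 4 = 2, so a(287) = a(3) = 30.

30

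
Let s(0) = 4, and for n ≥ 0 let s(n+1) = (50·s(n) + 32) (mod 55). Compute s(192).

27

Listing terms: s(0) = 4,  s(1) = 12,  s(2) = 27,  s(3) = 7,  s(4) = 52,  s(5) = 47,  s(6) = 17,  s(7) = 2,  s(8) = 22,  s(9) = 32,  s(10) = 37,  s(11) = 12.
Since s(11) = s(1) = 12, the sequence is eventually periodic: after a pre-period of length 1 it cycles with period 10.
For n ≥ 1, s(n) depends only on (n - 1) mod 10. (192 - 1) mod 10 = 1, so s(192) = s(2) = 27.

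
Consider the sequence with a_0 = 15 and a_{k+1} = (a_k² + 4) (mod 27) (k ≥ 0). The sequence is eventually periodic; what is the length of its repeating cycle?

Computing terms: a_0 = 15,  a_1 = 13,  a_2 = 11,  a_3 = 17,  a_4 = 23,  a_5 = 20,  a_6 = 26,  a_7 = 5,  a_8 = 2,  a_9 = 8,  a_{10} = 14,  a_{11} = 11.
Since a_{11} = a_2 = 11, the sequence is eventually periodic: after a pre-period of length 2 it cycles with period 9.

9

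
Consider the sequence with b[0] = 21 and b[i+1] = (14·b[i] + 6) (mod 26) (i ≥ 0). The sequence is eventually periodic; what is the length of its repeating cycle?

b[0] = 21, b[1] = 14, b[2] = 20, b[3] = 0, b[4] = 6, b[5] = 12, b[6] = 18, b[7] = 24, b[8] = 4, b[9] = 10, b[10] = 16, b[11] = 22, b[12] = 2, b[13] = 8, b[14] = 14.
Since b[14] = b[1] = 14, the sequence is eventually periodic: after a pre-period of length 1 it cycles with period 13.

13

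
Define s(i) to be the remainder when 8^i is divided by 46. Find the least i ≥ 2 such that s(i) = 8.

Computing terms: s(1) = 8,  s(2) = 18,  s(3) = 6,  s(4) = 2,  s(5) = 16,  s(6) = 36,  s(7) = 12,  s(8) = 4,  s(9) = 32,  s(10) = 26,  s(11) = 24,  s(12) = 8.
Since s(12) = s(1) = 8, the sequence is periodic with period 11.
The value 8 next appears (with i ≥ 2) at s(12).

12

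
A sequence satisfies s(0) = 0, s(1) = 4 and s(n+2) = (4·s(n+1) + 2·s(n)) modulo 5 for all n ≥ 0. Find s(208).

s(0) = 0,  s(1) = 4,  s(2) = 1,  s(3) = 2,  s(4) = 0,  s(5) = 4.
Since (s(4), s(5)) = (s(0), s(1)) = (0, 4) (two consecutive terms determine the rest), the sequence is periodic with period 4.
(208 - 0) mod 4 = 0, so s(208) = s(0) = 0.

0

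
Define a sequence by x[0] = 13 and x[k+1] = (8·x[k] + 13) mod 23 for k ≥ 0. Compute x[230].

Computing terms: x[0] = 13; x[1] = 2; x[2] = 6; x[3] = 15; x[4] = 18; x[5] = 19; x[6] = 4; x[7] = 22; x[8] = 5; x[9] = 7; x[10] = 0; x[11] = 13.
The sequence repeats with period 11.
(230 - 0) mod 11 = 10, so x[230] = x[10] = 0.

0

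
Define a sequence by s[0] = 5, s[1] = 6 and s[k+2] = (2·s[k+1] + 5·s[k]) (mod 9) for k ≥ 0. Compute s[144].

5

s[0] = 5,  s[1] = 6,  s[2] = 1,  s[3] = 5,  s[4] = 6.
The sequence repeats with period 3.
So s[144] = s[0 + ((144-0) mod 3)] = s[0] = 5.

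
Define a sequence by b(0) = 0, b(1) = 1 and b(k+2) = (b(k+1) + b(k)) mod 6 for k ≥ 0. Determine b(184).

We have b(0) = 0; b(1) = 1; b(2) = 1; b(3) = 2; b(4) = 3; b(5) = 5; b(6) = 2; b(7) = 1; b(8) = 3; b(9) = 4; b(10) = 1; b(11) = 5; b(12) = 0; b(13) = 5; b(14) = 5; b(15) = 4; b(16) = 3; b(17) = 1; b(18) = 4; b(19) = 5; b(20) = 3; b(21) = 2; b(22) = 5; b(23) = 1; b(24) = 0; b(25) = 1.
The sequence repeats with period 24.
So b(184) = b(0 + ((184-0) mod 24)) = b(16) = 3.

3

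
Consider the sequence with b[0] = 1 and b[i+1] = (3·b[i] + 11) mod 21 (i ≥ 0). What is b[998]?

Listing terms: b[0] = 1, b[1] = 14, b[2] = 11, b[3] = 2, b[4] = 17, b[5] = 20, b[6] = 8, b[7] = 14.
Since b[7] = b[1] = 14, the sequence is eventually periodic: after a pre-period of length 1 it cycles with period 6.
For i ≥ 1, b[i] depends only on (i - 1) mod 6. (998 - 1) mod 6 = 1, so b[998] = b[2] = 11.

11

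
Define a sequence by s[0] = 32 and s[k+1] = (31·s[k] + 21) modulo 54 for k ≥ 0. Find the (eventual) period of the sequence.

Listing terms: s[0] = 32; s[1] = 41; s[2] = 50; s[3] = 5; s[4] = 14; s[5] = 23; s[6] = 32.
Since s[6] = s[0] = 32, the sequence is periodic with period 6.

6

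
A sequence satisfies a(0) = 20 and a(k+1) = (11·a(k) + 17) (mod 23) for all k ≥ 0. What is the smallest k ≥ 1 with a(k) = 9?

4

Computing terms: a(0) = 20,  a(1) = 7,  a(2) = 2,  a(3) = 16,  a(4) = 9,  a(5) = 1,  a(6) = 5,  a(7) = 3,  a(8) = 4,  a(9) = 15,  a(10) = 21,  a(11) = 18,  a(12) = 8,  a(13) = 13,  a(14) = 22,  a(15) = 6,  a(16) = 14,  a(17) = 10,  a(18) = 12,  a(19) = 11,  a(20) = 0,  a(21) = 17,  a(22) = 20.
The sequence repeats with period 22.
The value 9 first appears (with k ≥ 1) at a(4).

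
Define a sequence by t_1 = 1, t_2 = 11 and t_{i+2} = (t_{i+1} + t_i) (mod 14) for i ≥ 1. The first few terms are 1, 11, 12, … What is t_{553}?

13

t_1 = 1; t_2 = 11; t_3 = 12; t_4 = 9; t_5 = 7; t_6 = 2; t_7 = 9; t_8 = 11; t_9 = 6; t_{10} = 3; t_{11} = 9; t_{12} = 12; t_{13} = 7; t_{14} = 5; t_{15} = 12; t_{16} = 3; t_{17} = 1; t_{18} = 4; t_{19} = 5; t_{20} = 9; t_{21} = 0; t_{22} = 9; t_{23} = 9; t_{24} = 4; t_{25} = 13; t_{26} = 3; t_{27} = 2; t_{28} = 5; t_{29} = 7; t_{30} = 12; t_{31} = 5; t_{32} = 3; t_{33} = 8; t_{34} = 11; t_{35} = 5; t_{36} = 2; t_{37} = 7; t_{38} = 9; t_{39} = 2; t_{40} = 11; t_{41} = 13; t_{42} = 10; t_{43} = 9; t_{44} = 5; t_{45} = 0; t_{46} = 5; t_{47} = 5; t_{48} = 10; t_{49} = 1; t_{50} = 11.
The sequence repeats with period 48.
(553 - 1) mod 48 = 24, so t_{553} = t_{25} = 13.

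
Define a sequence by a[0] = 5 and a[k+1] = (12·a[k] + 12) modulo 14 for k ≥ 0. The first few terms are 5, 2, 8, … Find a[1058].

8

Computing terms: a[0] = 5,  a[1] = 2,  a[2] = 8,  a[3] = 10,  a[4] = 6,  a[5] = 0,  a[6] = 12,  a[7] = 2.
Since a[7] = a[1] = 2, the sequence is eventually periodic: after a pre-period of length 1 it cycles with period 6.
For k ≥ 1, a[k] depends only on (k - 1) mod 6. (1058 - 1) mod 6 = 1, so a[1058] = a[2] = 8.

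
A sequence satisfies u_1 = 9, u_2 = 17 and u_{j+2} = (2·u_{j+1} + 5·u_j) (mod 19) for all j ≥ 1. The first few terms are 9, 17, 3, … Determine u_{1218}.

u_1 = 9,  u_2 = 17,  u_3 = 3,  u_4 = 15,  u_5 = 7,  u_6 = 13,  u_7 = 4,  u_8 = 16,  u_9 = 14,  u_{10} = 13,  u_{11} = 1,  u_{12} = 10,  u_{13} = 6,  u_{14} = 5,  u_{15} = 2,  u_{16} = 10,  u_{17} = 11,  u_{18} = 15,  u_{19} = 9,  u_{20} = 17.
The sequence repeats with period 18.
So u_{1218} = u_{1 + ((1218-1) mod 18)} = u_{12} = 10.

10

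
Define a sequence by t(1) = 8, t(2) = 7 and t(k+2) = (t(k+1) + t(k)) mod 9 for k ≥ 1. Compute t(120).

t(1) = 8,  t(2) = 7,  t(3) = 6,  t(4) = 4,  t(5) = 1,  t(6) = 5,  t(7) = 6,  t(8) = 2,  t(9) = 8,  t(10) = 1,  t(11) = 0,  t(12) = 1,  t(13) = 1,  t(14) = 2,  t(15) = 3,  t(16) = 5,  t(17) = 8,  t(18) = 4,  t(19) = 3,  t(20) = 7,  t(21) = 1,  t(22) = 8,  t(23) = 0,  t(24) = 8,  t(25) = 8,  t(26) = 7.
The sequence repeats with period 24.
(120 - 1) mod 24 = 23, so t(120) = t(24) = 8.

8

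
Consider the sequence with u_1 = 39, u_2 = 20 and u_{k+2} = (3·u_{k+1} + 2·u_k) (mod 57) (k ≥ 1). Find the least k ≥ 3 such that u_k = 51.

7

u_1 = 39; u_2 = 20; u_3 = 24; u_4 = 55; u_5 = 42; u_6 = 8; u_7 = 51; u_8 = 55; u_9 = 39; u_{10} = 56; u_{11} = 18; u_{12} = 52; u_{13} = 21; u_{14} = 53; u_{15} = 30; u_{16} = 25; u_{17} = 21; u_{18} = 56; u_{19} = 39; u_{20} = 1; u_{21} = 24; u_{22} = 17; u_{23} = 42; u_{24} = 46; u_{25} = 51; u_{26} = 17; u_{27} = 39; u_{28} = 37; u_{29} = 18; u_{30} = 14; u_{31} = 21; u_{32} = 34; u_{33} = 30; u_{34} = 44; u_{35} = 21; u_{36} = 37; u_{37} = 39; u_{38} = 20.
Since (u_{37}, u_{38}) = (u_1, u_2) = (39, 20) (two consecutive terms determine the rest), the sequence is periodic with period 36.
The value 51 first appears (with k ≥ 3) at u_7.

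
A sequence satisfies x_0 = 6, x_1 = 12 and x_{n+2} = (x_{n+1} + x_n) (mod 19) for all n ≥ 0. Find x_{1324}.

Listing terms: x_0 = 6,  x_1 = 12,  x_2 = 18,  x_3 = 11,  x_4 = 10,  x_5 = 2,  x_6 = 12,  x_7 = 14,  x_8 = 7,  x_9 = 2,  x_{10} = 9,  x_{11} = 11,  x_{12} = 1,  x_{13} = 12,  x_{14} = 13,  x_{15} = 6,  x_{16} = 0,  x_{17} = 6,  x_{18} = 6,  x_{19} = 12.
The sequence repeats with period 18.
(1324 - 0) mod 18 = 10, so x_{1324} = x_{10} = 9.

9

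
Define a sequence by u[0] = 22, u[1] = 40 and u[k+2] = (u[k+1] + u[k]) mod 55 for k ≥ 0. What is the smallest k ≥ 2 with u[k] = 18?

Listing terms: u[0] = 22,  u[1] = 40,  u[2] = 7,  u[3] = 47,  u[4] = 54,  u[5] = 46,  u[6] = 45,  u[7] = 36,  u[8] = 26,  u[9] = 7,  u[10] = 33,  u[11] = 40,  u[12] = 18,  u[13] = 3,  u[14] = 21,  u[15] = 24,  u[16] = 45,  u[17] = 14,  u[18] = 4,  u[19] = 18,  u[20] = 22,  u[21] = 40.
Since (u[20], u[21]) = (u[0], u[1]) = (22, 40) (two consecutive terms determine the rest), the sequence is periodic with period 20.
The value 18 first appears (with k ≥ 2) at u[12].

12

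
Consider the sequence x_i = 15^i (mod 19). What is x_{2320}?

6

Listing terms: x_1 = 15,  x_2 = 16,  x_3 = 12,  x_4 = 9,  x_5 = 2,  x_6 = 11,  x_7 = 13,  x_8 = 5,  x_9 = 18,  x_{10} = 4,  x_{11} = 3,  x_{12} = 7,  x_{13} = 10,  x_{14} = 17,  x_{15} = 8,  x_{16} = 6,  x_{17} = 14,  x_{18} = 1,  x_{19} = 15.
Since x_{19} = x_1 = 15, the sequence is periodic with period 18.
(2320 - 1) mod 18 = 15, so x_{2320} = x_{16} = 6.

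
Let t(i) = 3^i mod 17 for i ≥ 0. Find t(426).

t(0) = 1,  t(1) = 3,  t(2) = 9,  t(3) = 10,  t(4) = 13,  t(5) = 5,  t(6) = 15,  t(7) = 11,  t(8) = 16,  t(9) = 14,  t(10) = 8,  t(11) = 7,  t(12) = 4,  t(13) = 12,  t(14) = 2,  t(15) = 6,  t(16) = 1.
The sequence repeats with period 16.
(426 - 0) mod 16 = 10, so t(426) = t(10) = 8.

8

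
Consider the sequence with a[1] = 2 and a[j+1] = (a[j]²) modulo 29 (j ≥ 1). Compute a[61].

We have a[1] = 2, a[2] = 4, a[3] = 16, a[4] = 24, a[5] = 25, a[6] = 16.
Since a[6] = a[3] = 16, the sequence is eventually periodic: after a pre-period of length 2 it cycles with period 3.
For j ≥ 3, a[j] depends only on (j - 3) mod 3. (61 - 3) mod 3 = 1, so a[61] = a[4] = 24.

24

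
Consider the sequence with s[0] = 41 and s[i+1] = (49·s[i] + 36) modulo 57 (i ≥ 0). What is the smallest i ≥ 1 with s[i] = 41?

3

Listing terms: s[0] = 41, s[1] = 50, s[2] = 35, s[3] = 41.
Since s[3] = s[0] = 41, the sequence is periodic with period 3.
The value 41 next appears (with i ≥ 1) at s[3].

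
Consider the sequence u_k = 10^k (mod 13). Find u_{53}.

4

Listing terms: u_0 = 1; u_1 = 10; u_2 = 9; u_3 = 12; u_4 = 3; u_5 = 4; u_6 = 1.
Since u_6 = u_0 = 1, the sequence is periodic with period 6.
(53 - 0) mod 6 = 5, so u_{53} = u_5 = 4.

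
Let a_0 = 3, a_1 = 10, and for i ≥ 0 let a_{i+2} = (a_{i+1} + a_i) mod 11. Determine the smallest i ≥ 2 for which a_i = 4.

Computing terms: a_0 = 3,  a_1 = 10,  a_2 = 2,  a_3 = 1,  a_4 = 3,  a_5 = 4,  a_6 = 7,  a_7 = 0,  a_8 = 7,  a_9 = 7,  a_{10} = 3,  a_{11} = 10.
The sequence repeats with period 10.
The value 4 first appears (with i ≥ 2) at a_5.

5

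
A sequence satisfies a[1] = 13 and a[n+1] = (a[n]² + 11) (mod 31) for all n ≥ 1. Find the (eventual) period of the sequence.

7

Listing terms: a[1] = 13,  a[2] = 25,  a[3] = 16,  a[4] = 19,  a[5] = 0,  a[6] = 11,  a[7] = 8,  a[8] = 13.
The sequence repeats with period 7.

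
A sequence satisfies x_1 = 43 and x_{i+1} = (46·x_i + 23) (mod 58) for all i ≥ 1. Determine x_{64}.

We have x_1 = 43; x_2 = 29; x_3 = 23; x_4 = 37; x_5 = 43.
The sequence repeats with period 4.
(64 - 1) mod 4 = 3, so x_{64} = x_4 = 37.

37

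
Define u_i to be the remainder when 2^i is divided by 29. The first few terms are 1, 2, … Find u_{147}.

12

We have u_0 = 1, u_1 = 2, u_2 = 4, u_3 = 8, u_4 = 16, u_5 = 3, u_6 = 6, u_7 = 12, u_8 = 24, u_9 = 19, u_{10} = 9, u_{11} = 18, u_{12} = 7, u_{13} = 14, u_{14} = 28, u_{15} = 27, u_{16} = 25, u_{17} = 21, u_{18} = 13, u_{19} = 26, u_{20} = 23, u_{21} = 17, u_{22} = 5, u_{23} = 10, u_{24} = 20, u_{25} = 11, u_{26} = 22, u_{27} = 15, u_{28} = 1.
The sequence repeats with period 28.
(147 - 0) mod 28 = 7, so u_{147} = u_7 = 12.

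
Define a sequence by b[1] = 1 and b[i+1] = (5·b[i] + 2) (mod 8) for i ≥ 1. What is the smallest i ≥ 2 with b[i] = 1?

5

Listing terms: b[1] = 1,  b[2] = 7,  b[3] = 5,  b[4] = 3,  b[5] = 1.
Since b[5] = b[1] = 1, the sequence is periodic with period 4.
The value 1 next appears (with i ≥ 2) at b[5].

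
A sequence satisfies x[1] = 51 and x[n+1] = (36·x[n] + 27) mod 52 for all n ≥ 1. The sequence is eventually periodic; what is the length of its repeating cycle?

6

Listing terms: x[1] = 51; x[2] = 43; x[3] = 15; x[4] = 47; x[5] = 3; x[6] = 31; x[7] = 51.
The sequence repeats with period 6.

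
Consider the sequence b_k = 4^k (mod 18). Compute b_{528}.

10

We have b_1 = 4, b_2 = 16, b_3 = 10, b_4 = 4.
The sequence repeats with period 3.
(528 - 1) mod 3 = 2, so b_{528} = b_3 = 10.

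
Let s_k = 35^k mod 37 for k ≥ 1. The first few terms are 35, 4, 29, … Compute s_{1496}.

We have s_1 = 35; s_2 = 4; s_3 = 29; s_4 = 16; s_5 = 5; s_6 = 27; s_7 = 20; s_8 = 34; s_9 = 6; s_{10} = 25; s_{11} = 24; s_{12} = 26; s_{13} = 22; s_{14} = 30; s_{15} = 14; s_{16} = 9; s_{17} = 19; s_{18} = 36; s_{19} = 2; s_{20} = 33; s_{21} = 8; s_{22} = 21; s_{23} = 32; s_{24} = 10; s_{25} = 17; s_{26} = 3; s_{27} = 31; s_{28} = 12; s_{29} = 13; s_{30} = 11; s_{31} = 15; s_{32} = 7; s_{33} = 23; s_{34} = 28; s_{35} = 18; s_{36} = 1; s_{37} = 35.
Since s_{37} = s_1 = 35, the sequence is periodic with period 36.
(1496 - 1) mod 36 = 19, so s_{1496} = s_{20} = 33.

33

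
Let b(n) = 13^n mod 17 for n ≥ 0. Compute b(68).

1

We have b(0) = 1,  b(1) = 13,  b(2) = 16,  b(3) = 4,  b(4) = 1.
Since b(4) = b(0) = 1, the sequence is periodic with period 4.
So b(68) = b(0 + ((68-0) mod 4)) = b(0) = 1.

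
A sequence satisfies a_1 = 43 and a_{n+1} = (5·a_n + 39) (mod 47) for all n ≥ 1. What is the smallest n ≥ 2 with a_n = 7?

a_1 = 43, a_2 = 19, a_3 = 40, a_4 = 4, a_5 = 12, a_6 = 5, a_7 = 17, a_8 = 30, a_9 = 1, a_{10} = 44, a_{11} = 24, a_{12} = 18, a_{13} = 35, a_{14} = 26, a_{15} = 28, a_{16} = 38, a_{17} = 41, a_{18} = 9, a_{19} = 37, a_{20} = 36, a_{21} = 31, a_{22} = 6, a_{23} = 22, a_{24} = 8, a_{25} = 32, a_{26} = 11, a_{27} = 0, a_{28} = 39, a_{29} = 46, a_{30} = 34, a_{31} = 21, a_{32} = 3, a_{33} = 7, a_{34} = 27, a_{35} = 33, a_{36} = 16, a_{37} = 25, a_{38} = 23, a_{39} = 13, a_{40} = 10, a_{41} = 42, a_{42} = 14, a_{43} = 15, a_{44} = 20, a_{45} = 45, a_{46} = 29, a_{47} = 43.
The sequence repeats with period 46.
The value 7 first appears (with n ≥ 2) at a_{33}.

33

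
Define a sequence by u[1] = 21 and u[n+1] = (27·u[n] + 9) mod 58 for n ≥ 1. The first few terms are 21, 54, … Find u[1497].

We have u[1] = 21; u[2] = 54; u[3] = 17; u[4] = 4; u[5] = 1; u[6] = 36; u[7] = 53; u[8] = 48; u[9] = 29; u[10] = 38; u[11] = 49; u[12] = 56; u[13] = 13; u[14] = 12; u[15] = 43; u[16] = 10; u[17] = 47; u[18] = 2; u[19] = 5; u[20] = 28; u[21] = 11; u[22] = 16; u[23] = 35; u[24] = 26; u[25] = 15; u[26] = 8; u[27] = 51; u[28] = 52; u[29] = 21.
Since u[29] = u[1] = 21, the sequence is periodic with period 28.
So u[1497] = u[1 + ((1497-1) mod 28)] = u[13] = 13.

13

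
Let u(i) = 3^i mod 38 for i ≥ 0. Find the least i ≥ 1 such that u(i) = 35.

u(0) = 1, u(1) = 3, u(2) = 9, u(3) = 27, u(4) = 5, u(5) = 15, u(6) = 7, u(7) = 21, u(8) = 25, u(9) = 37, u(10) = 35, u(11) = 29, u(12) = 11, u(13) = 33, u(14) = 23, u(15) = 31, u(16) = 17, u(17) = 13, u(18) = 1.
Since u(18) = u(0) = 1, the sequence is periodic with period 18.
The value 35 first appears (with i ≥ 1) at u(10).

10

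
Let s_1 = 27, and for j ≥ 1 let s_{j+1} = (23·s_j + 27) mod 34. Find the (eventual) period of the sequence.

Computing terms: s_1 = 27; s_2 = 2; s_3 = 5; s_4 = 6; s_5 = 29; s_6 = 14; s_7 = 9; s_8 = 30; s_9 = 3; s_{10} = 28; s_{11} = 25; s_{12} = 24; s_{13} = 1; s_{14} = 16; s_{15} = 21; s_{16} = 0; s_{17} = 27.
Since s_{17} = s_1 = 27, the sequence is periodic with period 16.

16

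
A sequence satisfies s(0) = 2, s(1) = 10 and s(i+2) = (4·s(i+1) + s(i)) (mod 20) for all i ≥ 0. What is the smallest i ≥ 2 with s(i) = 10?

6

s(0) = 2, s(1) = 10, s(2) = 2, s(3) = 18, s(4) = 14, s(5) = 14, s(6) = 10, s(7) = 14, s(8) = 6, s(9) = 18, s(10) = 18, s(11) = 10, s(12) = 18, s(13) = 2, s(14) = 6, s(15) = 6, s(16) = 10, s(17) = 6, s(18) = 14, s(19) = 2, s(20) = 2, s(21) = 10.
The sequence repeats with period 20.
The value 10 first appears (with i ≥ 2) at s(6).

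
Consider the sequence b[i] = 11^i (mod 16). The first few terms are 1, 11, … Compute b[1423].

Computing terms: b[0] = 1,  b[1] = 11,  b[2] = 9,  b[3] = 3,  b[4] = 1.
Since b[4] = b[0] = 1, the sequence is periodic with period 4.
(1423 - 0) mod 4 = 3, so b[1423] = b[3] = 3.

3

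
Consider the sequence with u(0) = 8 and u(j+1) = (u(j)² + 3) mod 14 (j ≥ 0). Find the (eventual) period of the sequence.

6

Listing terms: u(0) = 8; u(1) = 11; u(2) = 12; u(3) = 7; u(4) = 10; u(5) = 5; u(6) = 0; u(7) = 3; u(8) = 12.
Since u(8) = u(2) = 12, the sequence is eventually periodic: after a pre-period of length 2 it cycles with period 6.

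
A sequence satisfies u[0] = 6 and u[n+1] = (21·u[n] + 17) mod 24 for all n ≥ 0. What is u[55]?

We have u[0] = 6, u[1] = 23, u[2] = 20, u[3] = 5, u[4] = 2, u[5] = 11, u[6] = 8, u[7] = 17, u[8] = 14, u[9] = 23.
Since u[9] = u[1] = 23, the sequence is eventually periodic: after a pre-period of length 1 it cycles with period 8.
For n ≥ 1, u[n] depends only on (n - 1) mod 8. (55 - 1) mod 8 = 6, so u[55] = u[7] = 17.

17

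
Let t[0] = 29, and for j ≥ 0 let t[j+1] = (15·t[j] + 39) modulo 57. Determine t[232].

Listing terms: t[0] = 29, t[1] = 18, t[2] = 24, t[3] = 0, t[4] = 39, t[5] = 54, t[6] = 51, t[7] = 6, t[8] = 15, t[9] = 36, t[10] = 9, t[11] = 3, t[12] = 27, t[13] = 45, t[14] = 30, t[15] = 33, t[16] = 21, t[17] = 12, t[18] = 48, t[19] = 18.
Since t[19] = t[1] = 18, the sequence is eventually periodic: after a pre-period of length 1 it cycles with period 18.
For j ≥ 1, t[j] depends only on (j - 1) mod 18. (232 - 1) mod 18 = 15, so t[232] = t[16] = 21.

21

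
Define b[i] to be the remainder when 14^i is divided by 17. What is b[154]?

8

Computing terms: b[0] = 1,  b[1] = 14,  b[2] = 9,  b[3] = 7,  b[4] = 13,  b[5] = 12,  b[6] = 15,  b[7] = 6,  b[8] = 16,  b[9] = 3,  b[10] = 8,  b[11] = 10,  b[12] = 4,  b[13] = 5,  b[14] = 2,  b[15] = 11,  b[16] = 1.
The sequence repeats with period 16.
(154 - 0) mod 16 = 10, so b[154] = b[10] = 8.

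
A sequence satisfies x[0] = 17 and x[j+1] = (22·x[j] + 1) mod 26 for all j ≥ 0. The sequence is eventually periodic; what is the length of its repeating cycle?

We have x[0] = 17; x[1] = 11; x[2] = 9; x[3] = 17.
Since x[3] = x[0] = 17, the sequence is periodic with period 3.

3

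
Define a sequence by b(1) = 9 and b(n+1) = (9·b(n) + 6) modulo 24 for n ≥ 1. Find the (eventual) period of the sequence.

4

b(1) = 9; b(2) = 15; b(3) = 21; b(4) = 3; b(5) = 9.
Since b(5) = b(1) = 9, the sequence is periodic with period 4.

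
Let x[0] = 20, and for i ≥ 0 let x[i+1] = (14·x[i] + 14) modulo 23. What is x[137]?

9

We have x[0] = 20; x[1] = 18; x[2] = 13; x[3] = 12; x[4] = 21; x[5] = 9; x[6] = 2; x[7] = 19; x[8] = 4; x[9] = 1; x[10] = 5; x[11] = 15; x[12] = 17; x[13] = 22; x[14] = 0; x[15] = 14; x[16] = 3; x[17] = 10; x[18] = 16; x[19] = 8; x[20] = 11; x[21] = 7; x[22] = 20.
Since x[22] = x[0] = 20, the sequence is periodic with period 22.
So x[137] = x[0 + ((137-0) mod 22)] = x[5] = 9.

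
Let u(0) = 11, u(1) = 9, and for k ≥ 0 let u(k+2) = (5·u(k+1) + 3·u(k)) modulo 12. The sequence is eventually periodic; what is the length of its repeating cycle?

6

u(0) = 11, u(1) = 9, u(2) = 6, u(3) = 9, u(4) = 3, u(5) = 6, u(6) = 3, u(7) = 9, u(8) = 6.
Since (u(7), u(8)) = (u(1), u(2)) = (9, 6) (two consecutive terms determine the rest), the sequence is eventually periodic: after a pre-period of length 1 it cycles with period 6.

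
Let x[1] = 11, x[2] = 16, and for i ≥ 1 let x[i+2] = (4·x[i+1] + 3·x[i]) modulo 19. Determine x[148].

18

Computing terms: x[1] = 11; x[2] = 16; x[3] = 2; x[4] = 18; x[5] = 2; x[6] = 5; x[7] = 7; x[8] = 5; x[9] = 3; x[10] = 8; x[11] = 3; x[12] = 17; x[13] = 1; x[14] = 17; x[15] = 14; x[16] = 12; x[17] = 14; x[18] = 16; x[19] = 11; x[20] = 16.
The sequence repeats with period 18.
So x[148] = x[1 + ((148-1) mod 18)] = x[4] = 18.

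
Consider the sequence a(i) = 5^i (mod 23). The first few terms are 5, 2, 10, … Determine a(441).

a(1) = 5; a(2) = 2; a(3) = 10; a(4) = 4; a(5) = 20; a(6) = 8; a(7) = 17; a(8) = 16; a(9) = 11; a(10) = 9; a(11) = 22; a(12) = 18; a(13) = 21; a(14) = 13; a(15) = 19; a(16) = 3; a(17) = 15; a(18) = 6; a(19) = 7; a(20) = 12; a(21) = 14; a(22) = 1; a(23) = 5.
The sequence repeats with period 22.
(441 - 1) mod 22 = 0, so a(441) = a(1) = 5.

5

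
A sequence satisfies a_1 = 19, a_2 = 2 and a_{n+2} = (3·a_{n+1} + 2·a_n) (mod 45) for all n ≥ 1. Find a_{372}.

40

a_1 = 19, a_2 = 2, a_3 = 44, a_4 = 1, a_5 = 1, a_6 = 5, a_7 = 17, a_8 = 16, a_9 = 37, a_{10} = 8, a_{11} = 8, a_{12} = 40, a_{13} = 1, a_{14} = 38, a_{15} = 26, a_{16} = 19, a_{17} = 19, a_{18} = 5, a_{19} = 8, a_{20} = 34, a_{21} = 28, a_{22} = 17, a_{23} = 17, a_{24} = 40, a_{25} = 19, a_{26} = 2.
Since (a_{25}, a_{26}) = (a_1, a_2) = (19, 2) (two consecutive terms determine the rest), the sequence is periodic with period 24.
(372 - 1) mod 24 = 11, so a_{372} = a_{12} = 40.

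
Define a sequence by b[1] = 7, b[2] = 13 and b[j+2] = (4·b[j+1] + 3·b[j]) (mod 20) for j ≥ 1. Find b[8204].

19

Listing terms: b[1] = 7, b[2] = 13, b[3] = 13, b[4] = 11, b[5] = 3, b[6] = 5, b[7] = 9, b[8] = 11, b[9] = 11, b[10] = 17, b[11] = 1, b[12] = 15, b[13] = 3, b[14] = 17, b[15] = 17, b[16] = 19, b[17] = 7, b[18] = 5, b[19] = 1, b[20] = 19, b[21] = 19, b[22] = 13, b[23] = 9, b[24] = 15, b[25] = 7, b[26] = 13.
Since (b[25], b[26]) = (b[1], b[2]) = (7, 13) (two consecutive terms determine the rest), the sequence is periodic with period 24.
(8204 - 1) mod 24 = 19, so b[8204] = b[20] = 19.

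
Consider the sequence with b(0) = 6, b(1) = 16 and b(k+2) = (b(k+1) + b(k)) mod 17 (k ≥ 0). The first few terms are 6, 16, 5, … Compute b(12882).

We have b(0) = 6, b(1) = 16, b(2) = 5, b(3) = 4, b(4) = 9, b(5) = 13, b(6) = 5, b(7) = 1, b(8) = 6, b(9) = 7, b(10) = 13, b(11) = 3, b(12) = 16, b(13) = 2, b(14) = 1, b(15) = 3, b(16) = 4, b(17) = 7, b(18) = 11, b(19) = 1, b(20) = 12, b(21) = 13, b(22) = 8, b(23) = 4, b(24) = 12, b(25) = 16, b(26) = 11, b(27) = 10, b(28) = 4, b(29) = 14, b(30) = 1, b(31) = 15, b(32) = 16, b(33) = 14, b(34) = 13, b(35) = 10, b(36) = 6, b(37) = 16.
Since (b(36), b(37)) = (b(0), b(1)) = (6, 16) (two consecutive terms determine the rest), the sequence is periodic with period 36.
(12882 - 0) mod 36 = 30, so b(12882) = b(30) = 1.

1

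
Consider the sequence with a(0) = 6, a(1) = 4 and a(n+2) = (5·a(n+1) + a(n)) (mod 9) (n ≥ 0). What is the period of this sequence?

We have a(0) = 6, a(1) = 4, a(2) = 8, a(3) = 8, a(4) = 3, a(5) = 5, a(6) = 1, a(7) = 1, a(8) = 6, a(9) = 4.
Since (a(8), a(9)) = (a(0), a(1)) = (6, 4) (two consecutive terms determine the rest), the sequence is periodic with period 8.

8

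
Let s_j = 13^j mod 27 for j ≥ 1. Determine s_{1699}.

We have s_1 = 13,  s_2 = 7,  s_3 = 10,  s_4 = 22,  s_5 = 16,  s_6 = 19,  s_7 = 4,  s_8 = 25,  s_9 = 1,  s_{10} = 13.
The sequence repeats with period 9.
(1699 - 1) mod 9 = 6, so s_{1699} = s_7 = 4.

4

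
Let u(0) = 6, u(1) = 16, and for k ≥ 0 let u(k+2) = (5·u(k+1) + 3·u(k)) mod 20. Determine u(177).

Listing terms: u(0) = 6; u(1) = 16; u(2) = 18; u(3) = 18; u(4) = 4; u(5) = 14; u(6) = 2; u(7) = 12; u(8) = 6; u(9) = 6; u(10) = 8; u(11) = 18; u(12) = 14; u(13) = 4; u(14) = 2; u(15) = 2; u(16) = 16; u(17) = 6; u(18) = 18; u(19) = 8; u(20) = 14; u(21) = 14; u(22) = 12; u(23) = 2; u(24) = 6; u(25) = 16.
Since (u(24), u(25)) = (u(0), u(1)) = (6, 16) (two consecutive terms determine the rest), the sequence is periodic with period 24.
So u(177) = u(0 + ((177-0) mod 24)) = u(9) = 6.

6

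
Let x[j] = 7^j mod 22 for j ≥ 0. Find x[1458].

9

Computing terms: x[0] = 1; x[1] = 7; x[2] = 5; x[3] = 13; x[4] = 3; x[5] = 21; x[6] = 15; x[7] = 17; x[8] = 9; x[9] = 19; x[10] = 1.
The sequence repeats with period 10.
(1458 - 0) mod 10 = 8, so x[1458] = x[8] = 9.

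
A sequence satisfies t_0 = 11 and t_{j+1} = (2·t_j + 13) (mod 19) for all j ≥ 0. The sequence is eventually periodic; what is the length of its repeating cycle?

18

t_0 = 11, t_1 = 16, t_2 = 7, t_3 = 8, t_4 = 10, t_5 = 14, t_6 = 3, t_7 = 0, t_8 = 13, t_9 = 1, t_{10} = 15, t_{11} = 5, t_{12} = 4, t_{13} = 2, t_{14} = 17, t_{15} = 9, t_{16} = 12, t_{17} = 18, t_{18} = 11.
The sequence repeats with period 18.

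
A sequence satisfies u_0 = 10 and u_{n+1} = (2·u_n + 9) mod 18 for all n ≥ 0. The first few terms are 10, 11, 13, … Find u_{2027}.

5

Computing terms: u_0 = 10,  u_1 = 11,  u_2 = 13,  u_3 = 17,  u_4 = 7,  u_5 = 5,  u_6 = 1,  u_7 = 11.
Since u_7 = u_1 = 11, the sequence is eventually periodic: after a pre-period of length 1 it cycles with period 6.
For n ≥ 1, u_n depends only on (n - 1) mod 6. (2027 - 1) mod 6 = 4, so u_{2027} = u_5 = 5.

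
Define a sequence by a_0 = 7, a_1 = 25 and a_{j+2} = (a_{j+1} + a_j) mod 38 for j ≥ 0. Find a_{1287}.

Computing terms: a_0 = 7,  a_1 = 25,  a_2 = 32,  a_3 = 19,  a_4 = 13,  a_5 = 32,  a_6 = 7,  a_7 = 1,  a_8 = 8,  a_9 = 9,  a_{10} = 17,  a_{11} = 26,  a_{12} = 5,  a_{13} = 31,  a_{14} = 36,  a_{15} = 29,  a_{16} = 27,  a_{17} = 18,  a_{18} = 7,  a_{19} = 25.
Since (a_{18}, a_{19}) = (a_0, a_1) = (7, 25) (two consecutive terms determine the rest), the sequence is periodic with period 18.
(1287 - 0) mod 18 = 9, so a_{1287} = a_9 = 9.

9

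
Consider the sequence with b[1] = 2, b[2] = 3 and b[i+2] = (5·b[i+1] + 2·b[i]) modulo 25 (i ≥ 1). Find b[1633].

b[1] = 2,  b[2] = 3,  b[3] = 19,  b[4] = 1,  b[5] = 18,  b[6] = 17,  b[7] = 21,  b[8] = 14,  b[9] = 12,  b[10] = 13,  b[11] = 14,  b[12] = 21,  b[13] = 8,  b[14] = 7,  b[15] = 1,  b[16] = 19,  b[17] = 22,  b[18] = 23,  b[19] = 9,  b[20] = 16,  b[21] = 23,  b[22] = 22,  b[23] = 6,  b[24] = 24,  b[25] = 7,  b[26] = 8,  b[27] = 4,  b[28] = 11,  b[29] = 13,  b[30] = 12,  b[31] = 11,  b[32] = 4,  b[33] = 17,  b[34] = 18,  b[35] = 24,  b[36] = 6,  b[37] = 3,  b[38] = 2,  b[39] = 16,  b[40] = 9,  b[41] = 2,  b[42] = 3.
Since (b[41], b[42]) = (b[1], b[2]) = (2, 3) (two consecutive terms determine the rest), the sequence is periodic with period 40.
So b[1633] = b[1 + ((1633-1) mod 40)] = b[33] = 17.

17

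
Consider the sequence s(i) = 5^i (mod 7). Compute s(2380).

2

Listing terms: s(0) = 1,  s(1) = 5,  s(2) = 4,  s(3) = 6,  s(4) = 2,  s(5) = 3,  s(6) = 1.
Since s(6) = s(0) = 1, the sequence is periodic with period 6.
(2380 - 0) mod 6 = 4, so s(2380) = s(4) = 2.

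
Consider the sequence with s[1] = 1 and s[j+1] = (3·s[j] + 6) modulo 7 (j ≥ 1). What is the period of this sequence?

s[1] = 1, s[2] = 2, s[3] = 5, s[4] = 0, s[5] = 6, s[6] = 3, s[7] = 1.
Since s[7] = s[1] = 1, the sequence is periodic with period 6.

6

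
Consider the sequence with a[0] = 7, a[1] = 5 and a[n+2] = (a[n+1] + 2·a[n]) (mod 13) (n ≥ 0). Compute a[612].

a[0] = 7; a[1] = 5; a[2] = 6; a[3] = 3; a[4] = 2; a[5] = 8; a[6] = 12; a[7] = 2; a[8] = 0; a[9] = 4; a[10] = 4; a[11] = 12; a[12] = 7; a[13] = 5.
Since (a[12], a[13]) = (a[0], a[1]) = (7, 5) (two consecutive terms determine the rest), the sequence is periodic with period 12.
(612 - 0) mod 12 = 0, so a[612] = a[0] = 7.

7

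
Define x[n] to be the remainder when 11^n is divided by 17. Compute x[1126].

x[0] = 1, x[1] = 11, x[2] = 2, x[3] = 5, x[4] = 4, x[5] = 10, x[6] = 8, x[7] = 3, x[8] = 16, x[9] = 6, x[10] = 15, x[11] = 12, x[12] = 13, x[13] = 7, x[14] = 9, x[15] = 14, x[16] = 1.
The sequence repeats with period 16.
So x[1126] = x[0 + ((1126-0) mod 16)] = x[6] = 8.

8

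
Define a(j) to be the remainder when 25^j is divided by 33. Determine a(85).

We have a(0) = 1,  a(1) = 25,  a(2) = 31,  a(3) = 16,  a(4) = 4,  a(5) = 1.
Since a(5) = a(0) = 1, the sequence is periodic with period 5.
So a(85) = a(0 + ((85-0) mod 5)) = a(0) = 1.

1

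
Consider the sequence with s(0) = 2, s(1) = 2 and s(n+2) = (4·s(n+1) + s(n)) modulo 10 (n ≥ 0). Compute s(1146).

4

Listing terms: s(0) = 2; s(1) = 2; s(2) = 0; s(3) = 2; s(4) = 8; s(5) = 4; s(6) = 4; s(7) = 0; s(8) = 4; s(9) = 6; s(10) = 8; s(11) = 8; s(12) = 0; s(13) = 8; s(14) = 2; s(15) = 6; s(16) = 6; s(17) = 0; s(18) = 6; s(19) = 4; s(20) = 2; s(21) = 2.
The sequence repeats with period 20.
So s(1146) = s(0 + ((1146-0) mod 20)) = s(6) = 4.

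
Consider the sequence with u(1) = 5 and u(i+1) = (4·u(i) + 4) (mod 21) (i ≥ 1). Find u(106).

We have u(1) = 5, u(2) = 3, u(3) = 16, u(4) = 5.
Since u(4) = u(1) = 5, the sequence is periodic with period 3.
(106 - 1) mod 3 = 0, so u(106) = u(1) = 5.

5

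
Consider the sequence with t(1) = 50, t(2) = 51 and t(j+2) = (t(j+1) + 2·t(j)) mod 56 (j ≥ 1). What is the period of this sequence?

We have t(1) = 50,  t(2) = 51,  t(3) = 39,  t(4) = 29,  t(5) = 51,  t(6) = 53,  t(7) = 43,  t(8) = 37,  t(9) = 11,  t(10) = 29,  t(11) = 51.
Since (t(10), t(11)) = (t(4), t(5)) = (29, 51) (two consecutive terms determine the rest), the sequence is eventually periodic: after a pre-period of length 3 it cycles with period 6.

6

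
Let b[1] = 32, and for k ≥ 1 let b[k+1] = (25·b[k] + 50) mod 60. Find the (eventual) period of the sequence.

b[1] = 32, b[2] = 10, b[3] = 0, b[4] = 50, b[5] = 40, b[6] = 30, b[7] = 20, b[8] = 10.
Since b[8] = b[2] = 10, the sequence is eventually periodic: after a pre-period of length 1 it cycles with period 6.

6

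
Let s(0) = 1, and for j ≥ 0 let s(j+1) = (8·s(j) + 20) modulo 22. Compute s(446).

4

Computing terms: s(0) = 1,  s(1) = 6,  s(2) = 2,  s(3) = 14,  s(4) = 0,  s(5) = 20,  s(6) = 4,  s(7) = 8,  s(8) = 18,  s(9) = 10,  s(10) = 12,  s(11) = 6.
Since s(11) = s(1) = 6, the sequence is eventually periodic: after a pre-period of length 1 it cycles with period 10.
For j ≥ 1, s(j) depends only on (j - 1) mod 10. (446 - 1) mod 10 = 5, so s(446) = s(6) = 4.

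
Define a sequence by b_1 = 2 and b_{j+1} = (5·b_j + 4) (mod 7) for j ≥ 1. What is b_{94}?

We have b_1 = 2, b_2 = 0, b_3 = 4, b_4 = 3, b_5 = 5, b_6 = 1, b_7 = 2.
Since b_7 = b_1 = 2, the sequence is periodic with period 6.
So b_{94} = b_{1 + ((94-1) mod 6)} = b_4 = 3.

3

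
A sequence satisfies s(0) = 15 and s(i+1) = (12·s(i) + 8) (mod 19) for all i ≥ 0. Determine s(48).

Listing terms: s(0) = 15,  s(1) = 17,  s(2) = 3,  s(3) = 6,  s(4) = 4,  s(5) = 18,  s(6) = 15.
The sequence repeats with period 6.
So s(48) = s(0 + ((48-0) mod 6)) = s(0) = 15.

15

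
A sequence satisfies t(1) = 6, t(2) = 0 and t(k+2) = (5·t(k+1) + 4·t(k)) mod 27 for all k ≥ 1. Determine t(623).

21

Listing terms: t(1) = 6, t(2) = 0, t(3) = 24, t(4) = 12, t(5) = 21, t(6) = 18, t(7) = 12, t(8) = 24, t(9) = 6, t(10) = 18, t(11) = 6, t(12) = 21, t(13) = 21, t(14) = 0, t(15) = 3, t(16) = 15, t(17) = 6, t(18) = 9, t(19) = 15, t(20) = 3, t(21) = 21, t(22) = 9, t(23) = 21, t(24) = 6, t(25) = 6, t(26) = 0.
Since (t(25), t(26)) = (t(1), t(2)) = (6, 0) (two consecutive terms determine the rest), the sequence is periodic with period 24.
So t(623) = t(1 + ((623-1) mod 24)) = t(23) = 21.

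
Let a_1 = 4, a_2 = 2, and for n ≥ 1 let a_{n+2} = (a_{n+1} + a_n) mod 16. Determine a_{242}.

We have a_1 = 4, a_2 = 2, a_3 = 6, a_4 = 8, a_5 = 14, a_6 = 6, a_7 = 4, a_8 = 10, a_9 = 14, a_{10} = 8, a_{11} = 6, a_{12} = 14, a_{13} = 4, a_{14} = 2.
Since (a_{13}, a_{14}) = (a_1, a_2) = (4, 2) (two consecutive terms determine the rest), the sequence is periodic with period 12.
(242 - 1) mod 12 = 1, so a_{242} = a_2 = 2.

2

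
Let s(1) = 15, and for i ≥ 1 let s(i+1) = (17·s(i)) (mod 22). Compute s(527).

9

s(1) = 15; s(2) = 13; s(3) = 1; s(4) = 17; s(5) = 3; s(6) = 7; s(7) = 9; s(8) = 21; s(9) = 5; s(10) = 19; s(11) = 15.
The sequence repeats with period 10.
(527 - 1) mod 10 = 6, so s(527) = s(7) = 9.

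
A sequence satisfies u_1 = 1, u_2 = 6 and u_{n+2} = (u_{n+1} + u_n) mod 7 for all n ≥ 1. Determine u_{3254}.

u_1 = 1,  u_2 = 6,  u_3 = 0,  u_4 = 6,  u_5 = 6,  u_6 = 5,  u_7 = 4,  u_8 = 2,  u_9 = 6,  u_{10} = 1,  u_{11} = 0,  u_{12} = 1,  u_{13} = 1,  u_{14} = 2,  u_{15} = 3,  u_{16} = 5,  u_{17} = 1,  u_{18} = 6.
Since (u_{17}, u_{18}) = (u_1, u_2) = (1, 6) (two consecutive terms determine the rest), the sequence is periodic with period 16.
(3254 - 1) mod 16 = 5, so u_{3254} = u_6 = 5.

5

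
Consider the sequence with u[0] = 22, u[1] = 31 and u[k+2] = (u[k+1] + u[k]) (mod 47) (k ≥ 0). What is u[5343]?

Listing terms: u[0] = 22, u[1] = 31, u[2] = 6, u[3] = 37, u[4] = 43, u[5] = 33, u[6] = 29, u[7] = 15, u[8] = 44, u[9] = 12, u[10] = 9, u[11] = 21, u[12] = 30, u[13] = 4, u[14] = 34, u[15] = 38, u[16] = 25, u[17] = 16, u[18] = 41, u[19] = 10, u[20] = 4, u[21] = 14, u[22] = 18, u[23] = 32, u[24] = 3, u[25] = 35, u[26] = 38, u[27] = 26, u[28] = 17, u[29] = 43, u[30] = 13, u[31] = 9, u[32] = 22, u[33] = 31.
Since (u[32], u[33]) = (u[0], u[1]) = (22, 31) (two consecutive terms determine the rest), the sequence is periodic with period 32.
So u[5343] = u[0 + ((5343-0) mod 32)] = u[31] = 9.

9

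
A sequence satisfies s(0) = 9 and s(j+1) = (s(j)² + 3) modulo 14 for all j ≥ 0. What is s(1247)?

10

We have s(0) = 9; s(1) = 0; s(2) = 3; s(3) = 12; s(4) = 7; s(5) = 10; s(6) = 5; s(7) = 0.
Since s(7) = s(1) = 0, the sequence is eventually periodic: after a pre-period of length 1 it cycles with period 6.
For j ≥ 1, s(j) depends only on (j - 1) mod 6. (1247 - 1) mod 6 = 4, so s(1247) = s(5) = 10.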